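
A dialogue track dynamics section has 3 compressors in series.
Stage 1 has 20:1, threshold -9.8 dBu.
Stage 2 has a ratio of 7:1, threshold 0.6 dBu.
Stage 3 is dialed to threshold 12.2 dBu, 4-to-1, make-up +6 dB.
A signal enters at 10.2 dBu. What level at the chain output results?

-2.8 dBu

Stage 1: overshoot 20 dB → 20/20 = 1 dB → -8.8 dBu.
Stage 2: -8.8 dBu ≤ 0.6 dBu, so stage 2 doesn't engage; output -8.8 dBu.
Stage 3: below threshold (-8.8 ≤ 12.2); passes unchanged; make-up brings it to -2.8 dBu.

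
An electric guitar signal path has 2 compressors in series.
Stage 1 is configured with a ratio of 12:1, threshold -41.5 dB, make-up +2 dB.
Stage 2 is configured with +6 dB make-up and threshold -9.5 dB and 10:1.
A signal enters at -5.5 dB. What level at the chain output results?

Stage 1: -5.5 dB is 36 dB over -41.5 dB; at 12:1 that becomes 3 dB over, giving -38.5 dB; +2 dB make-up → -36.5 dB.
Stage 2: below threshold (-36.5 ≤ -9.5); passes unchanged; make-up brings it to -30.5 dB.

-30.5 dB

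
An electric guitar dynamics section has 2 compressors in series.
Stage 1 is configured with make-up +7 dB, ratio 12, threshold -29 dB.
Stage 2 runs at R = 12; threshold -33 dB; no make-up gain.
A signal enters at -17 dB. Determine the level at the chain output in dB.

Stage 1: overshoot 12 dB → 12/12 = 1 dB → -28 dB; +7 dB make-up → -21 dB.
Stage 2: -21 dB is 12 dB over -33 dB; at 12:1 that becomes 1 dB over, giving -32 dB.

-32 dB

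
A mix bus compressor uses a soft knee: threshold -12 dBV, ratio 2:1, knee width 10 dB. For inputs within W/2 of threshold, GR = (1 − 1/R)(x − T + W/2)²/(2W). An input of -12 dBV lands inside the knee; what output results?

-12.625 dBV

x − T + W/2 = -12 − (-12) + 5 = 5.
GR = (1 − 1/2) × 5² / 20 = 0.5 × 25 / 20 = 0.625 dB.
Output = -12 − 0.625 = -12.625 dBV.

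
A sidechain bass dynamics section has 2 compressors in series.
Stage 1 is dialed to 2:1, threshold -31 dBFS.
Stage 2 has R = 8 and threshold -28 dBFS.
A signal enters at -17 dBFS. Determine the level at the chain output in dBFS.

Stage 1: 14 dB above -31 dBFS, reduced 2:1 to 7 dB above → -24 dBFS.
Stage 2: 4 dB above -28 dBFS, reduced 8:1 to 0.5 dB above → -27.5 dBFS.

-27.5 dBFS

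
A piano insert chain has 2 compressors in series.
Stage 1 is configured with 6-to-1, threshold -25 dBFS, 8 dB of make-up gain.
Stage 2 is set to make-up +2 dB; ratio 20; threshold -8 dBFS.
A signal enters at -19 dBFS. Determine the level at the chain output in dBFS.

-14 dBFS

Stage 1: -19 dBFS is 6 dB over -25 dBFS; at 6:1 that becomes 1 dB over, giving -24 dBFS; +8 dB make-up → -16 dBFS.
Stage 2: below threshold (-16 ≤ -8); passes unchanged; make-up brings it to -14 dBFS.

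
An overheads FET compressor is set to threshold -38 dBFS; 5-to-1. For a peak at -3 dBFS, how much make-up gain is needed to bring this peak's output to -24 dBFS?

7 dB

The peak compresses to -38 + 35/5 = -31 dBFS.
To reach -24 dBFS requires -24 − (-31) = 7 dB of make-up.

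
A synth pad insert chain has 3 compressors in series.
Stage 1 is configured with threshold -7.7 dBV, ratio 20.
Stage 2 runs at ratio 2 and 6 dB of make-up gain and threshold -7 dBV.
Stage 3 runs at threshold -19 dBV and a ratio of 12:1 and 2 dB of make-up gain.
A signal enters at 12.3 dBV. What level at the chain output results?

Stage 1: 12.3 dBV is 20 dB over -7.7 dBV; at 20:1 that becomes 1 dB over, giving -6.7 dBV.
Stage 2: -6.7 dBV is 0.3 dB over -7 dBV; at 2:1 that becomes 0.15 dB over, giving -6.85 dBV; +6 dB make-up → -0.85 dBV.
Stage 3: overshoot 18.15 dB → 18.15/12 = 1.5125 dB → -17.4875 dBV; +2 dB make-up → -15.4875 dBV.

-15.4875 dBV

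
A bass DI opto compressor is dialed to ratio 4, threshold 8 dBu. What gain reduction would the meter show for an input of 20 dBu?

9 dB

The signal is 12 dB above threshold.
After 4:1 compression the overshoot becomes 12/4 = 3 dB.
GR = overshoot in − overshoot out = 12 − 3 = 9 dB.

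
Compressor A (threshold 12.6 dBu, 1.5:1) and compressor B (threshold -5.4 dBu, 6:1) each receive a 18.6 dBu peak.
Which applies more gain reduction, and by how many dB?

B, by 18 dB

A: 6 dB over, compressed to 4 dB over, so 2 dB of GR.
B: 24 dB over, compressed to 4 dB over, so 20 dB of GR.
B applies 18 dB more gain reduction.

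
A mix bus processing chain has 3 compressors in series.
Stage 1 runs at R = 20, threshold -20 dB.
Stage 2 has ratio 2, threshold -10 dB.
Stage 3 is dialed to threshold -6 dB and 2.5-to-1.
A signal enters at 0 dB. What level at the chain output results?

-19 dB

Stage 1: 0 dB is 20 dB over -20 dB; at 20:1 that becomes 1 dB over, giving -19 dB.
Stage 2: below threshold (-19 ≤ -10); passes unchanged; output -19 dB.
Stage 3: -19 dB ≤ -6 dB, so stage 3 doesn't engage; output -19 dB.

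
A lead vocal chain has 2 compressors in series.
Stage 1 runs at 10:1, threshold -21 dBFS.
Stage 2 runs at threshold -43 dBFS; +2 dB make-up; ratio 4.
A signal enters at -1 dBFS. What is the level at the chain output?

Stage 1: overshoot 20 dB → 20/10 = 2 dB → -19 dBFS.
Stage 2: -19 dBFS is 24 dB over -43 dBFS; at 4:1 that becomes 6 dB over, giving -37 dBFS; +2 dB make-up → -35 dBFS.

-35 dBFS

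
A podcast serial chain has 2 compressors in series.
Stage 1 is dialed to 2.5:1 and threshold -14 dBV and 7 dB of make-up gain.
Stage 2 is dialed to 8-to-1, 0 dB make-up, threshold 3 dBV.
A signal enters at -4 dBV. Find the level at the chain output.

-3 dBV

Stage 1: -4 dBV is 10 dB over -14 dBV; at 2.5:1 that becomes 4 dB over, giving -10 dBV; +7 dB make-up → -3 dBV.
Stage 2: below threshold (-3 ≤ 3); passes unchanged; output -3 dBV.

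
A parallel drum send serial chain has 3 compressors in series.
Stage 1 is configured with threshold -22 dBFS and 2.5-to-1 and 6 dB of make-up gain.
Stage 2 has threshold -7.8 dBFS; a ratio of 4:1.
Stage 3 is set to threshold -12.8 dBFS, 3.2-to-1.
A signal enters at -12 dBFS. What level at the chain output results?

-12.55 dBFS

Stage 1: overshoot 10 dB → 10/2.5 = 4 dB → -18 dBFS; +6 dB make-up → -12 dBFS.
Stage 2: below threshold (-12 ≤ -7.8); passes unchanged; output -12 dBFS.
Stage 3: -12 dBFS is 0.8 dB over -12.8 dBFS; at 3.2:1 that becomes 0.25 dB over, giving -12.55 dBFS.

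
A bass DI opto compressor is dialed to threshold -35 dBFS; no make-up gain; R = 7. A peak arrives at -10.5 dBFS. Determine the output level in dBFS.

-31.5 dBFS

-10.5 dBFS sits 24.5 dB over threshold.
7:1 compression reduces that to 24.5/7 = 3.5 dB over.
So the level is -35 + 3.5 = -31.5 dBFS.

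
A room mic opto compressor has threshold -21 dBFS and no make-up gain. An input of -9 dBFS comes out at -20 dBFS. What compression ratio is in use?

12:1

Input overshoot = -9 − (-21) = 12 dB; output overshoot = -20 − (-21) = 1 dB.
Ratio = 12 / 1 = 12.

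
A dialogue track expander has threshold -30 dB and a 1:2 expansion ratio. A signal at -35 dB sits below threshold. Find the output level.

Below threshold, a 1:2 expander applies gain = (2−1)×(T − x) of attenuation.
(2−1) × 5 = 5 dB, so output = -35 − 5 = -40 dB.

-40 dB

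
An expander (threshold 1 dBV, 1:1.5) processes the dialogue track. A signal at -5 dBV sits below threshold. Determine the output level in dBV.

-8 dBV

The input is 6 dB below the 1 dBV threshold.
A 1:1.5 expander multiplies undershoot by 1.5: 6 × 1.5 = 9 dB below threshold.
Output = 1 − 9 = -8 dBV.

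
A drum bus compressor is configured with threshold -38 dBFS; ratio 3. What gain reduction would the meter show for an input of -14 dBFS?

16 dB

The signal is 24 dB above threshold.
At 3:1, output sits 24/3 = 8 dB above threshold.
So the signal is attenuated by 24 − 8 = 16 dB.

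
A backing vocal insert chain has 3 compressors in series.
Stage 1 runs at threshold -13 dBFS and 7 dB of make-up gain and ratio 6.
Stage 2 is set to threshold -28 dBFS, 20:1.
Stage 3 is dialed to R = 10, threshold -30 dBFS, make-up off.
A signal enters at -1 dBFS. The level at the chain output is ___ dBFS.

Stage 1: 12 dB above -13 dBFS, reduced 6:1 to 2 dB above → -11 dBFS; +7 dB make-up → -4 dBFS.
Stage 2: 24 dB above -28 dBFS, reduced 20:1 to 1.2 dB above → -26.8 dBFS.
Stage 3: overshoot 3.2 dB → 3.2/10 = 0.32 dB → -29.68 dBFS.

-29.68 dBFS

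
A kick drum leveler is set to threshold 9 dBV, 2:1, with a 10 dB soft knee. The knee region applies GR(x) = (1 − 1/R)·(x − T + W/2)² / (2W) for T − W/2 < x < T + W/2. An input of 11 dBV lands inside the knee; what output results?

x − T + W/2 = 11 − 9 + 5 = 7.
GR = (1 − 1/2) × 7² / 20 = 0.5 × 49 / 20 = 1.225 dB.
Output = 11 − 1.225 = 9.775 dBV.

9.775 dBV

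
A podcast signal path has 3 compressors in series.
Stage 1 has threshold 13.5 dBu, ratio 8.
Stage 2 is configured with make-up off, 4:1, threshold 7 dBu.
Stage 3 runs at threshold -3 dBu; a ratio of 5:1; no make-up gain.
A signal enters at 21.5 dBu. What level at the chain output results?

-0.625 dBu

Stage 1: 21.5 dBu is 8 dB over 13.5 dBu; at 8:1 that becomes 1 dB over, giving 14.5 dBu.
Stage 2: overshoot 7.5 dB → 7.5/4 = 1.875 dB → 8.875 dBu.
Stage 3: overshoot 11.875 dB → 11.875/5 = 2.375 dB → -0.625 dBu.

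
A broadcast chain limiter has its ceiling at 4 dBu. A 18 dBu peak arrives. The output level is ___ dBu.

4 dBu

A brickwall limiter is an ∞:1 compressor: any input above the ceiling is clamped to 4 dBu.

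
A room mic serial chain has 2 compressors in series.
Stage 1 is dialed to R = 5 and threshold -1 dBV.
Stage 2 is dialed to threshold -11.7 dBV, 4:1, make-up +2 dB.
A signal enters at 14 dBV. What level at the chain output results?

Stage 1: overshoot 15 dB → 15/5 = 3 dB → 2 dBV.
Stage 2: overshoot 13.7 dB → 13.7/4 = 3.425 dB → -8.275 dBV; +2 dB make-up → -6.275 dBV.

-6.275 dBV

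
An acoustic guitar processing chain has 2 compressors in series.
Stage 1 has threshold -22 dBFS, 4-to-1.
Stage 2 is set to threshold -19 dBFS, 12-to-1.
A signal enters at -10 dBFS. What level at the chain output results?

-19 dBFS

Stage 1: 12 dB above -22 dBFS, reduced 4:1 to 3 dB above → -19 dBFS.
Stage 2: -19 dBFS ≤ -19 dBFS, so stage 2 doesn't engage; output -19 dBFS.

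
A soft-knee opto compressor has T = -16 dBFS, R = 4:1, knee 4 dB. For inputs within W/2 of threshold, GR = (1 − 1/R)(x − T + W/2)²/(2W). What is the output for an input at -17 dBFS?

-17.09375 dBFS

x − T + W/2 = -17 − (-16) + 2 = 1.
GR = (1 − 1/4) × 1² / 8 = 0.75 × 1 / 8 = 0.09375 dB.
Output = -17 − 0.09375 = -17.09375 dBFS.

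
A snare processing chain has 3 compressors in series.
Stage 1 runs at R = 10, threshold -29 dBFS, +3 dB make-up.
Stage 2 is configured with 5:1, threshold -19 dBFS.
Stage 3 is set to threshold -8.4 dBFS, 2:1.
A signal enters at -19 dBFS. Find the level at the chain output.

-25 dBFS

Stage 1: -19 dBFS is 10 dB over -29 dBFS; at 10:1 that becomes 1 dB over, giving -28 dBFS; +3 dB make-up → -25 dBFS.
Stage 2: -25 dBFS is at or below the -19 dBFS threshold — no compression; output -25 dBFS.
Stage 3: below threshold (-25 ≤ -8.4); passes unchanged; output -25 dBFS.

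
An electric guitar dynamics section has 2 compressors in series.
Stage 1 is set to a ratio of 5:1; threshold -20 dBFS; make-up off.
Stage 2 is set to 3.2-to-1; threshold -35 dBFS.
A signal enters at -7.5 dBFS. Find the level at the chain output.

Stage 1: overshoot 12.5 dB → 12.5/5 = 2.5 dB → -17.5 dBFS.
Stage 2: -17.5 dBFS is 17.5 dB over -35 dBFS; at 3.2:1 that becomes 5.46875 dB over, giving -29.53125 dBFS.

-29.53125 dBFS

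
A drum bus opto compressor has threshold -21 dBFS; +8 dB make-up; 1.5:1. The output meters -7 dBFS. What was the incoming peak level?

Before make-up, the level was -7 − 8 = -15 dBFS.
That's 6 dB above the -21 dBFS threshold.
Undo the ratio: input overshoot = 6 × 1.5 = 9 dB, giving input = -12 dBFS.

-12 dBFS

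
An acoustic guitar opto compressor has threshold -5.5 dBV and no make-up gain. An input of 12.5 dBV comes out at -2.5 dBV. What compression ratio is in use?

6:1

Input overshoot = 12.5 − (-5.5) = 18 dB; output overshoot = -2.5 − (-5.5) = 3 dB.
Ratio = 18 / 3 = 6.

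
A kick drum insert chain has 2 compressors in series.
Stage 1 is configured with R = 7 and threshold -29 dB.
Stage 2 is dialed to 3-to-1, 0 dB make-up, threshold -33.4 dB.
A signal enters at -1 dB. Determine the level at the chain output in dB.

-30.6 dB

Stage 1: 28 dB above -29 dB, reduced 7:1 to 4 dB above → -25 dB.
Stage 2: 8.4 dB above -33.4 dB, reduced 3:1 to 2.8 dB above → -30.6 dB.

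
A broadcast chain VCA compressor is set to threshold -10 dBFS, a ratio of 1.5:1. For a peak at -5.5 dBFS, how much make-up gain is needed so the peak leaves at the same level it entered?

Without make-up, output = threshold + overshoot/1.5 = -10 + 3 = -7 dBFS.
Gap to target: 1.5 dB.

1.5 dB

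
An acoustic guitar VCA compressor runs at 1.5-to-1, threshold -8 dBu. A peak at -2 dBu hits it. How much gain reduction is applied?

2 dB

-2 dBu exceeds the threshold by 6 dB.
At 1.5:1, output sits 6/1.5 = 4 dB above threshold.
So the signal is attenuated by 6 − 4 = 2 dB.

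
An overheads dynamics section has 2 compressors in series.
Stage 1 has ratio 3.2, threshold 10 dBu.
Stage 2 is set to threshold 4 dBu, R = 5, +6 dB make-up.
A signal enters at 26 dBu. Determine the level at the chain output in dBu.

Stage 1: 26 dBu is 16 dB over 10 dBu; at 3.2:1 that becomes 5 dB over, giving 15 dBu.
Stage 2: overshoot 11 dB → 11/5 = 2.2 dB → 6.2 dBu; +6 dB make-up → 12.2 dBu.

12.2 dBu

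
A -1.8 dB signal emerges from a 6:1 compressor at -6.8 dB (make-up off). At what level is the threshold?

-7.8 dB

Input is 6 dB above T (since output overshoot × R = input overshoot: (-6.8 − T)·6 = -1.8 − T gives T = -7.8 dB).
Check: -7.8 + (-1.8 − (-7.8))/6 = -7.8 + 1 = -6.8 dB. ✓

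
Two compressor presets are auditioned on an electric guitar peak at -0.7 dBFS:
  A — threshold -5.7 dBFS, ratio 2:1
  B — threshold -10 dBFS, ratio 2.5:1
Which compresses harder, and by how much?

A: GR = 5 − 5/2 = 2.5 dB.
B: GR = 9.3 − 9.3/2.5 = 5.58 dB.
B reduces 3.08 dB more.

B, by 3.08 dB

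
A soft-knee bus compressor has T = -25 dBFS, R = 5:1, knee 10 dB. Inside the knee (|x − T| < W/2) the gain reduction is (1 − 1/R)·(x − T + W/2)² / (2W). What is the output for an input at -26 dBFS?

x − T + W/2 = -26 − (-25) + 5 = 4.
GR = (1 − 1/5) × 4² / 20 = 0.8 × 16 / 20 = 0.64 dB.
Output = -26 − 0.64 = -26.64 dBFS.

-26.64 dBFS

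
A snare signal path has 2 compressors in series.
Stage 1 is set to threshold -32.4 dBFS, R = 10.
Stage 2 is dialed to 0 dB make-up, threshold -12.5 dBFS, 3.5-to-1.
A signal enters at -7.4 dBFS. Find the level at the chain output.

-29.9 dBFS

Stage 1: -7.4 dBFS is 25 dB over -32.4 dBFS; at 10:1 that becomes 2.5 dB over, giving -29.9 dBFS.
Stage 2: -29.9 dBFS is at or below the -12.5 dBFS threshold — no compression; output -29.9 dBFS.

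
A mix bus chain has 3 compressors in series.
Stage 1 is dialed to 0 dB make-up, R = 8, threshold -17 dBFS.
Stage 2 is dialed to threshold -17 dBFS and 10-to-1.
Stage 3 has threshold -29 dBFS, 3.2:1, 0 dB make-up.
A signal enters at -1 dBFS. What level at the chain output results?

Stage 1: overshoot 16 dB → 16/8 = 2 dB → -15 dBFS.
Stage 2: overshoot 2 dB → 2/10 = 0.2 dB → -16.8 dBFS.
Stage 3: overshoot 12.2 dB → 12.2/3.2 = 3.8125 dB → -25.1875 dBFS.

-25.1875 dBFS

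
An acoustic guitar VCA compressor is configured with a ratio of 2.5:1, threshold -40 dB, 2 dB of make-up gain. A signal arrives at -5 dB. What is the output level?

Overshoot: -5 − (-40) = 35 dB.
2.5:1 compression reduces that to 35/2.5 = 14 dB over.
That puts the output at -26 dB; make-up adds 2 dB, giving -24 dB.

-24 dB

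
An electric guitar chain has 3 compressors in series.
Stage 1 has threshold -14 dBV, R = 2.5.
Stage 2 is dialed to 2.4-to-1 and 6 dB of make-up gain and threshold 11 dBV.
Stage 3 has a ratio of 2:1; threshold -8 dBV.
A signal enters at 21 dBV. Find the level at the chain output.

Stage 1: 35 dB above -14 dBV, reduced 2.5:1 to 14 dB above → 0 dBV.
Stage 2: 0 dBV ≤ 11 dBV, so stage 2 doesn't engage; make-up brings it to 6 dBV.
Stage 3: 6 dBV is 14 dB over -8 dBV; at 2:1 that becomes 7 dB over, giving -1 dBV.

-1 dBV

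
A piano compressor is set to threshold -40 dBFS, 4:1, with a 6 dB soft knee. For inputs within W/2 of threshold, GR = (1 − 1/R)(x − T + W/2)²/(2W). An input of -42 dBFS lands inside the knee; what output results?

-42.0625 dBFS

x − T + W/2 = -42 − (-40) + 3 = 1.
GR = (1 − 1/4) × 1² / 12 = 0.75 × 1 / 12 = 0.0625 dB.
Output = -42 − 0.0625 = -42.0625 dBFS.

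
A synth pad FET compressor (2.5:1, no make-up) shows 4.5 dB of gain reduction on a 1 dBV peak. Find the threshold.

-6.5 dBV

Let T be the threshold. Output overshoot = (input overshoot)/R, so -3.5 − T = (1 − T)/2.5.
2.5·(-3.5 − T) = 1 − T → 1.5·T = -8.75 − 1 = -9.75.
T = -9.75/1.5 = -6.5 dBV.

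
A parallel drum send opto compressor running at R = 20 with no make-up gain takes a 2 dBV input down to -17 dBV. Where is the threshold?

-18 dBV

Let T be the threshold. Output overshoot = (input overshoot)/R, so -17 − T = (2 − T)/20.
20·(-17 − T) = 2 − T → 19·T = -340 − 2 = -342.
T = -342/19 = -18 dBV.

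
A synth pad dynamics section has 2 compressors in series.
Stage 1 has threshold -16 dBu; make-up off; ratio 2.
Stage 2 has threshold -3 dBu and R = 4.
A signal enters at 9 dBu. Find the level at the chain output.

Stage 1: overshoot 25 dB → 25/2 = 12.5 dB → -3.5 dBu.
Stage 2: below threshold (-3.5 ≤ -3); passes unchanged; output -3.5 dBu.

-3.5 dBu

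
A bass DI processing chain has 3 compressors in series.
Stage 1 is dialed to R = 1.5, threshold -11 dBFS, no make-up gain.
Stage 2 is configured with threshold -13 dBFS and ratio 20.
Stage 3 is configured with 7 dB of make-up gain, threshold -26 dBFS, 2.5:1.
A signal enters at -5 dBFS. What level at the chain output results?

-13.68 dBFS

Stage 1: -5 dBFS is 6 dB over -11 dBFS; at 1.5:1 that becomes 4 dB over, giving -7 dBFS.
Stage 2: -7 dBFS is 6 dB over -13 dBFS; at 20:1 that becomes 0.3 dB over, giving -12.7 dBFS.
Stage 3: -12.7 dBFS is 13.3 dB over -26 dBFS; at 2.5:1 that becomes 5.32 dB over, giving -20.68 dBFS; +7 dB make-up → -13.68 dBFS.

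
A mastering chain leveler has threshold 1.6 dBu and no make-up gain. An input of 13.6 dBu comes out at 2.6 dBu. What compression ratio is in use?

12:1

Input overshoot = 13.6 − 1.6 = 12 dB; output overshoot = 2.6 − 1.6 = 1 dB.
Ratio = 12 / 1 = 12.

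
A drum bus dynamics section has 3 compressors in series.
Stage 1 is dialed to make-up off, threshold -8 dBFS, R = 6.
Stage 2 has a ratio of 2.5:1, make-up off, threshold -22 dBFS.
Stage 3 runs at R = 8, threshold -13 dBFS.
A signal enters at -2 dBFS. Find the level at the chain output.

-16 dBFS

Stage 1: overshoot 6 dB → 6/6 = 1 dB → -7 dBFS.
Stage 2: 15 dB above -22 dBFS, reduced 2.5:1 to 6 dB above → -16 dBFS.
Stage 3: below threshold (-16 ≤ -13); passes unchanged; output -16 dBFS.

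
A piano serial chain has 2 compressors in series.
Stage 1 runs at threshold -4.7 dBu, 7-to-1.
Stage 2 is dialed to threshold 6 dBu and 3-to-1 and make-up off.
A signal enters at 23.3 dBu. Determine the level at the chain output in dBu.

Stage 1: 23.3 dBu is 28 dB over -4.7 dBu; at 7:1 that becomes 4 dB over, giving -0.7 dBu.
Stage 2: below threshold (-0.7 ≤ 6); passes unchanged; output -0.7 dBu.

-0.7 dBu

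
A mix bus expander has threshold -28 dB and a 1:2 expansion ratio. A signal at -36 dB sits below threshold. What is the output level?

Undershoot = (-28) − (-36) = 8 dB.
At 1:2, that expands to 16 dB under threshold.
Output = -28 − 16 = -44 dB.

-44 dB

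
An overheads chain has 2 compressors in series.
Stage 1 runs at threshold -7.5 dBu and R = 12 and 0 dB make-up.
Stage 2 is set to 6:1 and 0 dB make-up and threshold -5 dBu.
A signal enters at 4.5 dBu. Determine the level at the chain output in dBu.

Stage 1: 4.5 dBu is 12 dB over -7.5 dBu; at 12:1 that becomes 1 dB over, giving -6.5 dBu.
Stage 2: -6.5 dBu ≤ -5 dBu, so stage 2 doesn't engage; output -6.5 dBu.

-6.5 dBu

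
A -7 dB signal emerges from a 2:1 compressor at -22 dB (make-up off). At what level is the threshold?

-37 dB

Let T be the threshold. Output overshoot = (input overshoot)/R, so -22 − T = (-7 − T)/2.
2·(-22 − T) = -7 − T → 1·T = -44 − (-7) = -37.
T = -37/1 = -37 dB.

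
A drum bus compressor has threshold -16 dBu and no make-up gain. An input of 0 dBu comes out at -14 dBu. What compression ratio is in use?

8:1

Input overshoot = 0 − (-16) = 16 dB; output overshoot = -14 − (-16) = 2 dB.
Ratio = 16 / 2 = 8.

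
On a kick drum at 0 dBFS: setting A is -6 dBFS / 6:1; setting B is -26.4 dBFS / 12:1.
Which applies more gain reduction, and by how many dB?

B, by 19.2 dB

A: 6 dB over, compressed to 1 dB over, so 5 dB of GR.
B: 26.4 dB over, compressed to 2.2 dB over, so 24.2 dB of GR.
B reduces 19.2 dB more.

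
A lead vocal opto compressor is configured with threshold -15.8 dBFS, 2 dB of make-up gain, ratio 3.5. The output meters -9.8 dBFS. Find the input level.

-1.8 dBFS

Before make-up, the level was -9.8 − 2 = -11.8 dBFS.
The compressed level sits -11.8 − (-15.8) = 4 dB over threshold.
Input overshoot = R × output overshoot = 14 dB → input = -15.8 + 14 = -1.8 dBFS.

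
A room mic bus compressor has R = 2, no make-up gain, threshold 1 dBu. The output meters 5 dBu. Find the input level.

Post-compression overshoot = 5 − 1 = 4 dB.
Undo the ratio: input overshoot = 4 × 2 = 8 dB, giving input = 9 dBu.

9 dBu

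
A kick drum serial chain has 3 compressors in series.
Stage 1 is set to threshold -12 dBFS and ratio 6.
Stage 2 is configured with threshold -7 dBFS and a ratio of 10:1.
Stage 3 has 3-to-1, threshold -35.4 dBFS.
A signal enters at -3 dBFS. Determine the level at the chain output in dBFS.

Stage 1: 9 dB above -12 dBFS, reduced 6:1 to 1.5 dB above → -10.5 dBFS.
Stage 2: -10.5 dBFS is at or below the -7 dBFS threshold — no compression; output -10.5 dBFS.
Stage 3: overshoot 24.9 dB → 24.9/3 = 8.3 dB → -27.1 dBFS.

-27.1 dBFS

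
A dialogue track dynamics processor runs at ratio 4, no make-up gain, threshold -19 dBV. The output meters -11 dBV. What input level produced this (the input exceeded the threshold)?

The compressed level sits -11 − (-19) = 8 dB over threshold.
Before 4:1 compression the overshoot was 8 × 4 = 32 dB, so input = -19 + 32 = 13 dBV.

13 dBV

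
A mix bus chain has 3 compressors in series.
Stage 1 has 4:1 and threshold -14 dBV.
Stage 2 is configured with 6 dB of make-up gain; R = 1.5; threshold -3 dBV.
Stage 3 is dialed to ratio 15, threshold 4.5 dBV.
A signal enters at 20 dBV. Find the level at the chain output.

Stage 1: 34 dB above -14 dBV, reduced 4:1 to 8.5 dB above → -5.5 dBV.
Stage 2: below threshold (-5.5 ≤ -3); passes unchanged; make-up brings it to 0.5 dBV.
Stage 3: below threshold (0.5 ≤ 4.5); passes unchanged; output 0.5 dBV.

0.5 dBV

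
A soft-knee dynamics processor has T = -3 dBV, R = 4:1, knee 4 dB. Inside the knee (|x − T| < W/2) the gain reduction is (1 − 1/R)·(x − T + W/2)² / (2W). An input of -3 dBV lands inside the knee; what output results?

-3.375 dBV

x − T + W/2 = -3 − (-3) + 2 = 2.
GR = (1 − 1/4) × 2² / 8 = 0.75 × 4 / 8 = 0.375 dB.
Output = -3 − 0.375 = -3.375 dBV.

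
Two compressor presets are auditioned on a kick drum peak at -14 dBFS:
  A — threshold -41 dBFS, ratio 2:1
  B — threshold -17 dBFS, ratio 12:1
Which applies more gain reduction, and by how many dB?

A: GR = 27 − 27/2 = 13.5 dB.
B: GR = 3 − 3/12 = 2.75 dB.
A reduces 10.75 dB more.

A, by 10.75 dB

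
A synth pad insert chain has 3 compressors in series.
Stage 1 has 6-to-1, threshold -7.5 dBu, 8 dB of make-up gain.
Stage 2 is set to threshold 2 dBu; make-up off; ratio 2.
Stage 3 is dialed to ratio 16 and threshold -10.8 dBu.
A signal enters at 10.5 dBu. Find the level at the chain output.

-9.953125 dBu

Stage 1: overshoot 18 dB → 18/6 = 3 dB → -4.5 dBu; +8 dB make-up → 3.5 dBu.
Stage 2: overshoot 1.5 dB → 1.5/2 = 0.75 dB → 2.75 dBu.
Stage 3: overshoot 13.55 dB → 13.55/16 = 0.846875 dB → -9.953125 dBu.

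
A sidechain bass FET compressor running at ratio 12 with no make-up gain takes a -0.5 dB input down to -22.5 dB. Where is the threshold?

-24.5 dB

Input is 24 dB above T (since output overshoot × R = input overshoot: (-22.5 − T)·12 = -0.5 − T gives T = -24.5 dB).
Check: -24.5 + (-0.5 − (-24.5))/12 = -24.5 + 2 = -22.5 dB. ✓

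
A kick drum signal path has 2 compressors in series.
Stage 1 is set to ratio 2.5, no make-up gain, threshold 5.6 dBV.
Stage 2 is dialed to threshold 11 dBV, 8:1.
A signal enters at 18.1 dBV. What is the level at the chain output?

10.6 dBV

Stage 1: overshoot 12.5 dB → 12.5/2.5 = 5 dB → 10.6 dBV.
Stage 2: 10.6 dBV is at or below the 11 dBV threshold — no compression; output 10.6 dBV.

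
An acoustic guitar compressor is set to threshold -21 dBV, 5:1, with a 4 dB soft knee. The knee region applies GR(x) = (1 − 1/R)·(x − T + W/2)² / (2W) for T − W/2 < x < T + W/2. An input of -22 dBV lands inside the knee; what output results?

-22.1 dBV

x − T + W/2 = -22 − (-21) + 2 = 1.
GR = (1 − 1/5) × 1² / 8 = 0.8 × 1 / 8 = 0.1 dB.
Output = -22 − 0.1 = -22.1 dBV.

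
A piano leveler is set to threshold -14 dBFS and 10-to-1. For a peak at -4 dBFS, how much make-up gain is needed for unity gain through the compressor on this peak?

Without make-up, output = threshold + overshoot/10 = -14 + 1 = -13 dBFS.
Gap to target: 9 dB.

9 dB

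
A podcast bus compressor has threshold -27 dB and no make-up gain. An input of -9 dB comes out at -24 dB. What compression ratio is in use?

6:1

Input overshoot = -9 − (-27) = 18 dB; output overshoot = -24 − (-27) = 3 dB.
Ratio = 18 / 3 = 6.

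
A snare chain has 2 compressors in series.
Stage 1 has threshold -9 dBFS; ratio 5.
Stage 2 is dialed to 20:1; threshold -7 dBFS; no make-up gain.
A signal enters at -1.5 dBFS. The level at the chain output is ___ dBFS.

-7.5 dBFS

Stage 1: overshoot 7.5 dB → 7.5/5 = 1.5 dB → -7.5 dBFS.
Stage 2: -7.5 dBFS is at or below the -7 dBFS threshold — no compression; output -7.5 dBFS.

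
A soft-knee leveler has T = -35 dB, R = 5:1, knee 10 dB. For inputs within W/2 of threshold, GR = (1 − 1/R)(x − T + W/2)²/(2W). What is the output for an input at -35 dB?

-36 dB

x − T + W/2 = -35 − (-35) + 5 = 5.
GR = (1 − 1/5) × 5² / 20 = 0.8 × 25 / 20 = 1 dB.
Output = -35 − 1 = -36 dB.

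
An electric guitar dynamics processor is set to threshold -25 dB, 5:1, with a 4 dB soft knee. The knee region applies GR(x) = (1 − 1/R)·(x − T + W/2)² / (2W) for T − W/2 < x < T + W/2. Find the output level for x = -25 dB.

-25.4 dB

x − T + W/2 = -25 − (-25) + 2 = 2.
GR = (1 − 1/5) × 2² / 8 = 0.8 × 4 / 8 = 0.4 dB.
Output = -25 − 0.4 = -25.4 dB.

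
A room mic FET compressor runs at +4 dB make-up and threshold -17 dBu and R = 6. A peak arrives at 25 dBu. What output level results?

-6 dBu

Overshoot: 25 − (-17) = 42 dB.
At 6:1 the overshoot is divided by 6, leaving 7 dB above threshold.
That puts the output at -10 dBu; make-up adds 4 dB, giving -6 dBu.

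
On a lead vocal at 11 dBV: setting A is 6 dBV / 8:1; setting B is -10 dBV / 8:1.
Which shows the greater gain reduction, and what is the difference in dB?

B, by 14 dB

A: 5 dB over, compressed to 0.625 dB over, so 4.375 dB of GR.
B: 21 dB over, compressed to 2.625 dB over, so 18.375 dB of GR.
B reduces 14 dB more.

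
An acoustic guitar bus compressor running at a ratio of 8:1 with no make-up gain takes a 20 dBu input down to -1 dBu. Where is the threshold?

-4 dBu

Let T be the threshold. Output overshoot = (input overshoot)/R, so -1 − T = (20 − T)/8.
8·(-1 − T) = 20 − T → 7·T = -8 − 20 = -28.
T = -28/7 = -4 dBu.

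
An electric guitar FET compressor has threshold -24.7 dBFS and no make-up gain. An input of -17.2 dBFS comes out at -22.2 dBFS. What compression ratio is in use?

3:1

Input overshoot = -17.2 − (-24.7) = 7.5 dB; output overshoot = -22.2 − (-24.7) = 2.5 dB.
Ratio = 7.5 / 2.5 = 3.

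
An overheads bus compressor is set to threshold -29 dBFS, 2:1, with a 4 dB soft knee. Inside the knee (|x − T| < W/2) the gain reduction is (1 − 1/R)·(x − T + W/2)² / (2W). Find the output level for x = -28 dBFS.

-28.5625 dBFS

x − T + W/2 = -28 − (-29) + 2 = 3.
GR = (1 − 1/2) × 3² / 8 = 0.5 × 9 / 8 = 0.5625 dB.
Output = -28 − 0.5625 = -28.5625 dBFS.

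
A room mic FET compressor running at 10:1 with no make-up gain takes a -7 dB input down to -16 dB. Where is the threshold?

Gain reduction = -7 − (-16) = 9 dB; output overshoot = GR / (R − 1) = 9 / 9 = 1 dB.
Threshold = output − output overshoot = -16 − 1 = -17 dB.

-17 dB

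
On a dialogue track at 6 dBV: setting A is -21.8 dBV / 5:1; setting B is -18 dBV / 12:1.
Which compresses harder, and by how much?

A: GR = 27.8 − 27.8/5 = 22.24 dB.
B: GR = 24 − 24/12 = 22 dB.
A reduces 0.24 dB more.

A, by 0.24 dB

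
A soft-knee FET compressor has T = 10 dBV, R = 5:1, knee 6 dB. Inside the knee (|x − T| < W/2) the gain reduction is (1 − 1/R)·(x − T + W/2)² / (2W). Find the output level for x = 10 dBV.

9.4 dBV

x − T + W/2 = 10 − 10 + 3 = 3.
GR = (1 − 1/5) × 3² / 12 = 0.8 × 9 / 12 = 0.6 dB.
Output = 10 − 0.6 = 9.4 dBV.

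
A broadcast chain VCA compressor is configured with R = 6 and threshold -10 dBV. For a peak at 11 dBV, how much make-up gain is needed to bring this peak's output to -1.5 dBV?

Without make-up, output = threshold + overshoot/6 = -10 + 3.5 = -6.5 dBV.
Gap to target: 5 dB.

5 dB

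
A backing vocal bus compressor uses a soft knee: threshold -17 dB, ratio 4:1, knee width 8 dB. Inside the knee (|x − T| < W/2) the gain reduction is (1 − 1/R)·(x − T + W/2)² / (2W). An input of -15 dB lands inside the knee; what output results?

x − T + W/2 = -15 − (-17) + 4 = 6.
GR = (1 − 1/4) × 6² / 16 = 0.75 × 36 / 16 = 1.6875 dB.
Output = -15 − 1.6875 = -16.6875 dB.

-16.6875 dB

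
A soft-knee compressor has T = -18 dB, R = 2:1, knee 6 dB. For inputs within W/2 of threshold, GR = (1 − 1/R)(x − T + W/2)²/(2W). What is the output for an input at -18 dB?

-18.375 dB

x − T + W/2 = -18 − (-18) + 3 = 3.
GR = (1 − 1/2) × 3² / 12 = 0.5 × 9 / 12 = 0.375 dB.
Output = -18 − 0.375 = -18.375 dB.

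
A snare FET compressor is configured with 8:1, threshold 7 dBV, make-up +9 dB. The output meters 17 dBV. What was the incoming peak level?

Stripping the +9 dB make-up gives 8 dBV at the gain stage.
The compressed level sits 8 − 7 = 1 dB over threshold.
Undo the ratio: input overshoot = 1 × 8 = 8 dB, giving input = 15 dBV.

15 dBV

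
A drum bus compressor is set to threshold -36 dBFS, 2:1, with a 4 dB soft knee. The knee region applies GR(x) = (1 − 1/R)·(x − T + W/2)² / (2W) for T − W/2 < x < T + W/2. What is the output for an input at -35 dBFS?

x − T + W/2 = -35 − (-36) + 2 = 3.
GR = (1 − 1/2) × 3² / 8 = 0.5 × 9 / 8 = 0.5625 dB.
Output = -35 − 0.5625 = -35.5625 dBFS.

-35.5625 dBFS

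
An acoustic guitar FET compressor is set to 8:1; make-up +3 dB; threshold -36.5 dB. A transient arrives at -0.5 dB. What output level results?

The input is 36 dB above the -36.5 dB threshold.
The 36 dB excess becomes 4.5 dB after 8:1 reduction.
Output = -36.5 + 4.5 = -32 dB; make-up adds 3 dB, giving -29 dB.

-29 dB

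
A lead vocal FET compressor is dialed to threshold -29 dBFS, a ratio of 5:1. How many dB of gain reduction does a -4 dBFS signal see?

20 dB

The signal is 25 dB above threshold.
At 5:1, output sits 25/5 = 5 dB above threshold.
So the signal is attenuated by 25 − 5 = 20 dB.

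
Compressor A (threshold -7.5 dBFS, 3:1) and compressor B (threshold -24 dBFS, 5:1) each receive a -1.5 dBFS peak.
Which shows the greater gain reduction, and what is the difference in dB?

B, by 14 dB

A: 6 dB over, compressed to 2 dB over, so 4 dB of GR.
B: 22.5 dB over, compressed to 4.5 dB over, so 18 dB of GR.
B reduces 14 dB more.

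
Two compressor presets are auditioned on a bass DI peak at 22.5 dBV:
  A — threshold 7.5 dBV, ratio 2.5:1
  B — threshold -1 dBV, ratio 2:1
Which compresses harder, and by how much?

A: 15 dB over, compressed to 6 dB over, so 9 dB of GR.
B: 23.5 dB over, compressed to 11.75 dB over, so 11.75 dB of GR.
B applies 2.75 dB more gain reduction.

B, by 2.75 dB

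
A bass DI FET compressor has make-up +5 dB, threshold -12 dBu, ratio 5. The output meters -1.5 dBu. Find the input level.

15.5 dBu

Before make-up, the level was -1.5 − 5 = -6.5 dBu.
The compressed level sits -6.5 − (-12) = 5.5 dB over threshold.
Before 5:1 compression the overshoot was 5.5 × 5 = 27.5 dB, so input = -12 + 27.5 = 15.5 dBu.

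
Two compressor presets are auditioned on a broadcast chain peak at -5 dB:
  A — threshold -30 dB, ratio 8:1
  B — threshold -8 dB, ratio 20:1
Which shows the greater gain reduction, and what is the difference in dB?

A: GR = 25 − 25/8 = 21.875 dB.
B: GR = 3 − 3/20 = 2.85 dB.
Difference: 19.025 dB in favour of A.

A, by 19.025 dB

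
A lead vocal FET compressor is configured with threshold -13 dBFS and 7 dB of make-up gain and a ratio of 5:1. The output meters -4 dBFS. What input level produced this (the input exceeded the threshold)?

-3 dBFS

Stripping the +7 dB make-up gives -11 dBFS at the gain stage.
That's 2 dB above the -13 dBFS threshold.
Undo the ratio: input overshoot = 2 × 5 = 10 dB, giving input = -3 dBFS.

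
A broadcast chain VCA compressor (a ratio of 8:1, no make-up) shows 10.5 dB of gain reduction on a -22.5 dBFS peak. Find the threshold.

-34.5 dBFS

Gain reduction = -22.5 − (-33) = 10.5 dB; output overshoot = GR / (R − 1) = 10.5 / 7 = 1.5 dB.
Threshold = output − output overshoot = -33 − 1.5 = -34.5 dBFS.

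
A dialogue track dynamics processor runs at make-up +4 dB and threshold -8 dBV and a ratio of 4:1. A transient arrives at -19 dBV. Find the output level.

-19 dBV is 11 dB below the -8 dBV threshold, so no gain reduction is applied.
Make-up gain adds 4 dB: -19 + 4 = -15 dBV.

-15 dBV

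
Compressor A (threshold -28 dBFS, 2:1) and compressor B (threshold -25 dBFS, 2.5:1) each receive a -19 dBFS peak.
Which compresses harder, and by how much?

A, by 0.9 dB

A: GR = 9 − 9/2 = 4.5 dB.
B: GR = 6 − 6/2.5 = 3.6 dB.
A applies 0.9 dB more gain reduction.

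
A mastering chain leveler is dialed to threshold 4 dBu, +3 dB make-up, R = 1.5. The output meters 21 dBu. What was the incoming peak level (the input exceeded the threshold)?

25 dBu

Before make-up, the level was 21 − 3 = 18 dBu.
The compressed level sits 18 − 4 = 14 dB over threshold.
Undo the ratio: input overshoot = 14 × 1.5 = 21 dB, giving input = 25 dBu.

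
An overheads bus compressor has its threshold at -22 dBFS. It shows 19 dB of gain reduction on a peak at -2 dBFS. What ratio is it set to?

Input overshoot = -2 − (-22) = 20 dB.
Output overshoot = 20 − 19 = 1 dB.
Ratio = input overshoot / output overshoot = 20 / 1 = 20.

20:1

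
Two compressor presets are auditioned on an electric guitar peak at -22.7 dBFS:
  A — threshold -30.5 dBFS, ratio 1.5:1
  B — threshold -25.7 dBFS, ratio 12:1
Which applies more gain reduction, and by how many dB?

B, by 0.15 dB

A: 7.8 dB over, compressed to 5.2 dB over, so 2.6 dB of GR.
B: 3 dB over, compressed to 0.25 dB over, so 2.75 dB of GR.
B applies 0.15 dB more gain reduction.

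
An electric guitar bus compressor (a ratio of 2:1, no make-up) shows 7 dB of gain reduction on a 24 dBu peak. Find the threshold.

Input is 14 dB above T (since output overshoot × R = input overshoot: (17 − T)·2 = 24 − T gives T = 10 dBu).
Check: 10 + (24 − 10)/2 = 10 + 7 = 17 dBu. ✓

10 dBu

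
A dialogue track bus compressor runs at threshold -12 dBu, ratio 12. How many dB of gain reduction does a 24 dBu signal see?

33 dB

Overshoot = 24 − (-12) = 36 dB.
After 12:1 compression the overshoot becomes 36/12 = 3 dB.
GR = overshoot in − overshoot out = 36 − 3 = 33 dB.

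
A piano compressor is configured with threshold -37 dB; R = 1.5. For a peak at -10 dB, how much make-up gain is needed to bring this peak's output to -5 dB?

Overshoot 27 dB → 27/1.5 = 18 dB after compression, so the compressed level is -37 + 18 = -19 dB.
Make-up = target − compressed = -5 − (-19) = 14 dB.

14 dB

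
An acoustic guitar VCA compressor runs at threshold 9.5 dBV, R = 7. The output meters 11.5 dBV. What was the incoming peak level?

Post-compression overshoot = 11.5 − 9.5 = 2 dB.
Before 7:1 compression the overshoot was 2 × 7 = 14 dB, so input = 9.5 + 14 = 23.5 dBV.

23.5 dBV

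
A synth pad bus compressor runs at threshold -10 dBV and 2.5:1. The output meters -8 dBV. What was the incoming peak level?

-5 dBV

The compressed level sits -8 − (-10) = 2 dB over threshold.
Input overshoot = R × output overshoot = 5 dB → input = -10 + 5 = -5 dBV.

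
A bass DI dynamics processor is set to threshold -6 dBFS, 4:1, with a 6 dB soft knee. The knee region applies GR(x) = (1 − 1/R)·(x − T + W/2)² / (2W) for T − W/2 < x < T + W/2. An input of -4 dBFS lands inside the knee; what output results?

x − T + W/2 = -4 − (-6) + 3 = 5.
GR = (1 − 1/4) × 5² / 12 = 0.75 × 25 / 12 = 1.5625 dB.
Output = -4 − 1.5625 = -5.5625 dBFS.

-5.5625 dBFS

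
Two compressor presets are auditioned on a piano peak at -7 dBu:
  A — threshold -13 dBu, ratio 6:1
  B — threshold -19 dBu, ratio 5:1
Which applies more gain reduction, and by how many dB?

A: 6 dB over, compressed to 1 dB over, so 5 dB of GR.
B: 12 dB over, compressed to 2.4 dB over, so 9.6 dB of GR.
Difference: 4.6 dB in favour of B.

B, by 4.6 dB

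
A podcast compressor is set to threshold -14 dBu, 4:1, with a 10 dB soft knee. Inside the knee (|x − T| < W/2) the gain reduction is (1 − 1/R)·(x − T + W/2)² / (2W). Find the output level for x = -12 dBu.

-13.8375 dBu

x − T + W/2 = -12 − (-14) + 5 = 7.
GR = (1 − 1/4) × 7² / 20 = 0.75 × 49 / 20 = 1.8375 dB.
Output = -12 − 1.8375 = -13.8375 dBu.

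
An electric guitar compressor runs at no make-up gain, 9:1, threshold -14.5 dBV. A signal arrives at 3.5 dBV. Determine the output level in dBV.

Overshoot: 3.5 − (-14.5) = 18 dB.
The 18 dB excess becomes 2 dB after 9:1 reduction.
Output = -14.5 + 2 = -12.5 dBV.

-12.5 dBV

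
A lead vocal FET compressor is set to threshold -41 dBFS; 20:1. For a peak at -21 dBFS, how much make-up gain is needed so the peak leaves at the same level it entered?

19 dB

The peak compresses to -41 + 20/20 = -40 dBFS.
To reach -21 dBFS requires -21 − (-40) = 19 dB of make-up.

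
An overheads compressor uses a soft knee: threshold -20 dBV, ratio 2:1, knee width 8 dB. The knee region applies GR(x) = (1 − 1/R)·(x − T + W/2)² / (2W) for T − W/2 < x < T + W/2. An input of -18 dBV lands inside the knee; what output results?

-19.125 dBV

x − T + W/2 = -18 − (-20) + 4 = 6.
GR = (1 − 1/2) × 6² / 16 = 0.5 × 36 / 16 = 1.125 dB.
Output = -18 − 1.125 = -19.125 dBV.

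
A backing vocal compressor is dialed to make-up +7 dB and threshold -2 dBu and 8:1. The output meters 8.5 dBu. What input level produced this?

26 dBu

Stripping the +7 dB make-up gives 1.5 dBu at the gain stage.
Post-compression overshoot = 1.5 − (-2) = 3.5 dB.
Input overshoot = R × output overshoot = 28 dB → input = -2 + 28 = 26 dBu.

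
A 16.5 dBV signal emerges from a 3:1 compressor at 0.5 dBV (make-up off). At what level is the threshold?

Gain reduction = 16.5 − 0.5 = 16 dB; output overshoot = GR / (R − 1) = 16 / 2 = 8 dB.
Threshold = output − output overshoot = 0.5 − 8 = -7.5 dBV.

-7.5 dBV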